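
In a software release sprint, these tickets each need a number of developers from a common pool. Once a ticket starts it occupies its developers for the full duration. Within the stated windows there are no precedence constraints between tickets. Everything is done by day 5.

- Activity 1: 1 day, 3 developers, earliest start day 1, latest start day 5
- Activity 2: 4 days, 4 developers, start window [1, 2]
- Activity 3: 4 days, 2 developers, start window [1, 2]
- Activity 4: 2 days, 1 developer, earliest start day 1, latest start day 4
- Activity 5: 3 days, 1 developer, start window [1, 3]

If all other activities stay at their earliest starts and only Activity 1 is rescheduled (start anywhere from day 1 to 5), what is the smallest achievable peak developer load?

8

Activity 1@1: d1:11  d2:8  d3:7  d4:6  d5:0 → peak 11
Activity 1@2: d1:8  d2:11  d3:7  d4:6  d5:0 → peak 11
Activity 1@3: d1:8  d2:8  d3:10  d4:6  d5:0 → peak 10
Activity 1@4: d1:8  d2:8  d3:7  d4:9  d5:0 → peak 9
Activity 1@5: d1:8  d2:8  d3:7  d4:6  d5:3 → peak 8
Best is Activity 1@5, peak 8.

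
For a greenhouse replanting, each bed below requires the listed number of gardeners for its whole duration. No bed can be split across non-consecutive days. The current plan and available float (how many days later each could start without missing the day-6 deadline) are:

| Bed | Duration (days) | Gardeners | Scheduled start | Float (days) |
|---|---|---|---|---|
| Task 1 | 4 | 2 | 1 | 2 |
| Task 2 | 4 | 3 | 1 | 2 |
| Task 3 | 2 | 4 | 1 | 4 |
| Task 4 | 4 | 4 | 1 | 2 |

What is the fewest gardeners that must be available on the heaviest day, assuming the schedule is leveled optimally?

9

Early-start (Task 1@1, Task 2@1, Task 3@1, Task 4@1) gives peak 13: d1:13  d2:13  d3:9  d4:9  d5:0  d6:0.
Shift Task 4→3.
Schedule Task 1@1, Task 2@1, Task 3@1, Task 4@3: d1:9  d2:9  d3:9  d4:9  d5:4  d6:4 — peak 9.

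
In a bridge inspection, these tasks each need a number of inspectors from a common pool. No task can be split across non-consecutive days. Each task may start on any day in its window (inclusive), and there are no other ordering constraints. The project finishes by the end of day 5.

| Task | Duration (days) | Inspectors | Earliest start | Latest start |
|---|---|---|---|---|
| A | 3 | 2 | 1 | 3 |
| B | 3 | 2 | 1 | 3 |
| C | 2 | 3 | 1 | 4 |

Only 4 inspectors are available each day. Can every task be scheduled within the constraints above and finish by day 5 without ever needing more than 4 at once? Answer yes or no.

yes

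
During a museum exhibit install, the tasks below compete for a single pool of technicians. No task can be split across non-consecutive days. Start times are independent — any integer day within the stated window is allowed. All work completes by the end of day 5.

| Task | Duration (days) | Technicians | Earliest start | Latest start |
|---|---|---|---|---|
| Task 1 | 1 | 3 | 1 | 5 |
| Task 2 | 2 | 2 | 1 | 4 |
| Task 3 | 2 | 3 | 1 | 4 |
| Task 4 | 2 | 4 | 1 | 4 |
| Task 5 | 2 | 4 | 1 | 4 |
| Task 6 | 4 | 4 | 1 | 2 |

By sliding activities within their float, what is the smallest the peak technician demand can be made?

11

Early-start (Task 1@1, Task 2@1, Task 3@1, Task 4@1, Task 5@1, Task 6@1) gives peak 20: d1:20  d2:17  d3:4  d4:4  d5:0.
Shift Task 3→3, Task 5→3, Task 6→2.
Schedule Task 1@1, Task 2@1, Task 3@3, Task 4@1, Task 5@3, Task 6@2: d1:9  d2:10  d3:11  d4:11  d5:4 — peak 11.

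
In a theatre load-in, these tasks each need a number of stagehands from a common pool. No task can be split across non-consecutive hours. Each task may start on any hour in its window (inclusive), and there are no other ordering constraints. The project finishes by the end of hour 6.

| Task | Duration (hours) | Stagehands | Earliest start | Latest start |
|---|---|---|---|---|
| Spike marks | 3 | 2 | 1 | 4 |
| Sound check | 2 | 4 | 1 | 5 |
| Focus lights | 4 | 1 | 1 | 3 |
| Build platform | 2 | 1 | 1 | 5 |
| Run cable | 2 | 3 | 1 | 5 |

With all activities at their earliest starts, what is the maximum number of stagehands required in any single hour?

Early-start schedule: Spike marks@1, Sound check@1, Focus lights@1, Build platform@1, Run cable@1.
Load per hour: hour 1: 11, hour 2: 11, hour 3: 3, hour 4: 1, hour 5: 0, hour 6: 0.
Peak is 11.

11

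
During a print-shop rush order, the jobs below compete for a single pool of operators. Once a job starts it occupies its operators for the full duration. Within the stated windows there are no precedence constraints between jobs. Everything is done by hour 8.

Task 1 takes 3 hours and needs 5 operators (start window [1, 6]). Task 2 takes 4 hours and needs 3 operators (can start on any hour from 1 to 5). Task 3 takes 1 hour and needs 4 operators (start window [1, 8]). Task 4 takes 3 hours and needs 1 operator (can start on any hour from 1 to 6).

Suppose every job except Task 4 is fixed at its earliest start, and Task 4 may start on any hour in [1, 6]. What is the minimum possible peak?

12

Task 4@1: h1:13  h2:9  h3:9  h4:3  h5:0  h6:0  h7:0  h8:0 → peak 13
Task 4@2: h1:12  h2:9  h3:9  h4:4  h5:0  h6:0  h7:0  h8:0 → peak 12
Task 4@3: h1:12  h2:8  h3:9  h4:4  h5:1  h6:0  h7:0  h8:0 → peak 12
Task 4@4: h1:12  h2:8  h3:8  h4:4  h5:1  h6:1  h7:0  h8:0 → peak 12
Task 4@5: h1:12  h2:8  h3:8  h4:3  h5:1  h6:1  h7:1  h8:0 → peak 12
Task 4@6: h1:12  h2:8  h3:8  h4:3  h5:0  h6:1  h7:1  h8:1 → peak 12
Best is Task 4@2, peak 12.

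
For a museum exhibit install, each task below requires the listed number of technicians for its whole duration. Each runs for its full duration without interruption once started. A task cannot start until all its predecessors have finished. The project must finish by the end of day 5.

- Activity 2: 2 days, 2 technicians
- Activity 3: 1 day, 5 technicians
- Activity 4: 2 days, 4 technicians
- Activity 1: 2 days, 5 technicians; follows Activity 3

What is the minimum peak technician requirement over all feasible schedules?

6

Early-start (Activity 2@1, Activity 3@1, Activity 4@1, Activity 1@2) gives peak 11: d1:11  d2:11  d3:5  d4:0  d5:0.
Shift Activity 3→3, Activity 1→4.
Schedule Activity 2@1, Activity 3@3, Activity 4@1, Activity 1@4: d1:6  d2:6  d3:5  d4:5  d5:5 — peak 6.
Total technician-days = 27 over 5 days ⇒ peak ≥ ⌈27/5⌉ = 6, so 6 is optimal.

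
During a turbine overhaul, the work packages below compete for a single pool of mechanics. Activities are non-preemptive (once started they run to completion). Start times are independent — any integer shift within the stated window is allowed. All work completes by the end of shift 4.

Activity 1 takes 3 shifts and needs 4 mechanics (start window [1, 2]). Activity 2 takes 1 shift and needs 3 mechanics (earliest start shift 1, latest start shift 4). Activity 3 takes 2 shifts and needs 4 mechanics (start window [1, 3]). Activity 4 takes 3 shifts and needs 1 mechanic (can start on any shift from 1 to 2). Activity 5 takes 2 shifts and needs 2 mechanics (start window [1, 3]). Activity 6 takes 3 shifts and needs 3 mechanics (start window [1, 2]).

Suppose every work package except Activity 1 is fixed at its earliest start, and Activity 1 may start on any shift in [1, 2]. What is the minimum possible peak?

14

Activity 1@1: s1:17  s2:14  s3:8  s4:0 → peak 17
Activity 1@2: s1:13  s2:14  s3:8  s4:4 → peak 14
Best is Activity 1@2, peak 14.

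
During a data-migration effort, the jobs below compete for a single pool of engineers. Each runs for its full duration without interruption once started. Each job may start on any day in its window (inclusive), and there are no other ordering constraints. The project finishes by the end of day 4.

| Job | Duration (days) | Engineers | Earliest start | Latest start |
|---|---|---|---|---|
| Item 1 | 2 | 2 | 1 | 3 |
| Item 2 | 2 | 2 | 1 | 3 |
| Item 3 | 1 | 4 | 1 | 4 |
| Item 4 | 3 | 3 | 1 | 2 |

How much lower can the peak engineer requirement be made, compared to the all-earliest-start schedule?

Early-start peak: d1:11  d2:7  d3:3  d4:0 ⇒ 11.
Leveled (Item 1@1, Item 2@3, Item 3@1, Item 4@2): d1:6  d2:5  d3:5  d4:5 ⇒ 6.
Reduction 11 − 6 = 5.

5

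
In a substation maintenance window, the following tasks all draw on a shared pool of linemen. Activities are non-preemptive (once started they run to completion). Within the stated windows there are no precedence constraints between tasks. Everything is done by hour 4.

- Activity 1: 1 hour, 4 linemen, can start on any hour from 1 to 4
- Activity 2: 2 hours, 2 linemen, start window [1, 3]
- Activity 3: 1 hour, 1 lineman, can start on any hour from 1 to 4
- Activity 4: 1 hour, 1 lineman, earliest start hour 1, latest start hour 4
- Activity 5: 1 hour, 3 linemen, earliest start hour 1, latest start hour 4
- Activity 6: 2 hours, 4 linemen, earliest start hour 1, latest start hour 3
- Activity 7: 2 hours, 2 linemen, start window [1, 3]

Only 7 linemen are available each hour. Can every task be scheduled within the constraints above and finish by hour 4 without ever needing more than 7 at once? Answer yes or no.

Schedule Activity 1@1, Activity 2@1, Activity 3@1, Activity 4@2, Activity 5@2, Activity 6@3, Activity 7@3: h1:7  h2:6  h3:6  h4:6 — peak 7 ≤ 7.

yes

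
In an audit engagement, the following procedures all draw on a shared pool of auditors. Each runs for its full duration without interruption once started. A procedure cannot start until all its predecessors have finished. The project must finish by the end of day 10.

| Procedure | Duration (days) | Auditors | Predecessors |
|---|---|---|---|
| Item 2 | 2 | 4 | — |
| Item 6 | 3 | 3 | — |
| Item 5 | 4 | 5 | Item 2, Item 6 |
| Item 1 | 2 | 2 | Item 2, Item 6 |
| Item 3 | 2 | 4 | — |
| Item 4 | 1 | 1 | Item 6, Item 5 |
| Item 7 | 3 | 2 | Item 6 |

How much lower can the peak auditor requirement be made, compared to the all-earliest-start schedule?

4

Early-start peak: d1:11  d2:11  d3:3  d4:9  d5:9  d6:7  d7:5  d8:1  d9:0  d10:0 ⇒ 11.
Leveled (Item 2@1, Item 6@1, Item 5@4, Item 1@4, Item 3@8, Item 4@8, Item 7@6): d1:7  d2:7  d3:3  d4:7  d5:7  d6:7  d7:7  d8:7  d9:4  d10:0 ⇒ 7.
Reduction 11 − 7 = 4.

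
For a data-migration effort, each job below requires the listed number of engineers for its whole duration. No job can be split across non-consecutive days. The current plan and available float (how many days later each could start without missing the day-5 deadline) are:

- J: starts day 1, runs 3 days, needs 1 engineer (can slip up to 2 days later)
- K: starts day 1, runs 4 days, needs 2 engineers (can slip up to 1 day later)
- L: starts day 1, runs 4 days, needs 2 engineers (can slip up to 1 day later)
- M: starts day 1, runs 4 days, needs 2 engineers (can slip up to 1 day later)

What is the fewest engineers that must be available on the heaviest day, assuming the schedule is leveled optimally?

Schedule J@1, K@1, L@1, M@1: d1:7  d2:7  d3:7  d4:6  d5:0 — peak 7.
No arrangement of the 24 feasible schedules does better.

7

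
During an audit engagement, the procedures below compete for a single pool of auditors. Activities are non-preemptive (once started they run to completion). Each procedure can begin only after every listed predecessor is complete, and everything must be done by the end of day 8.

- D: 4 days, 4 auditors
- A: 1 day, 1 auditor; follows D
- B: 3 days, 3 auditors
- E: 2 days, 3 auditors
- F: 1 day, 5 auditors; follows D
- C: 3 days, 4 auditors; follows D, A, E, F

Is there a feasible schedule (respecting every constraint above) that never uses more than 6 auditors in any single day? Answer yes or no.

no

Total auditor-days = 49; over 8 days the average is 49/8 > 6, so some day must exceed 6.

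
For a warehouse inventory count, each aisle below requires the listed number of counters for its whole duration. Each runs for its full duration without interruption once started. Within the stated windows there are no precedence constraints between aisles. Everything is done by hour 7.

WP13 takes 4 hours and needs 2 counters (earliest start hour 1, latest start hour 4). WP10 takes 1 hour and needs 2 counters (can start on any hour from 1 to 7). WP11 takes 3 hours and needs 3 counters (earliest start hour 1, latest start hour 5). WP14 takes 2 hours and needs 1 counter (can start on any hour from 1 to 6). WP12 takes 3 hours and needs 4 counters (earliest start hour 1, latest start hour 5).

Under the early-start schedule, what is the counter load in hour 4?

2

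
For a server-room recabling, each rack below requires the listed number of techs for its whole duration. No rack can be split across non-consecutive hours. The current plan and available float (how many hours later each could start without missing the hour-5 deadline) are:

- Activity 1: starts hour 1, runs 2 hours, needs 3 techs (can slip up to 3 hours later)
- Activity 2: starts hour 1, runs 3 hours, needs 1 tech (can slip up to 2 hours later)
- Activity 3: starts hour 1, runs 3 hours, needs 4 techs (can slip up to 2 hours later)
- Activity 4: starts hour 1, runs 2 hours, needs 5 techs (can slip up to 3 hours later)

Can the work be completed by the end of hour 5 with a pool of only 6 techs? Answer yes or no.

Total tech-hours = 31; over 5 hours the average is 31/5 > 6, so some hour must exceed 6.

no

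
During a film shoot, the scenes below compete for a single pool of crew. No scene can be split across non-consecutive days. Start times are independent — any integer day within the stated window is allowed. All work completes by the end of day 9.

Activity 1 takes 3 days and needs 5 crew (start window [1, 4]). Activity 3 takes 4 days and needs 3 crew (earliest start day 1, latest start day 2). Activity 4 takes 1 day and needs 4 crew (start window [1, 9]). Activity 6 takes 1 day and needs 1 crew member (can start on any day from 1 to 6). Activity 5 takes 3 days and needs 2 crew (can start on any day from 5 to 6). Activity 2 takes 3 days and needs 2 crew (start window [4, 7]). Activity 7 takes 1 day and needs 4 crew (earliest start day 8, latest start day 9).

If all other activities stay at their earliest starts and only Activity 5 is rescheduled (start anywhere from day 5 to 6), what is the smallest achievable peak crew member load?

13

Activity 5@5: d1:13  d2:8  d3:8  d4:5  d5:4  d6:4  d7:2  d8:4  d9:0 → peak 13
Activity 5@6: d1:13  d2:8  d3:8  d4:5  d5:2  d6:4  d7:2  d8:6  d9:0 → peak 13
Best is Activity 5@5, peak 13.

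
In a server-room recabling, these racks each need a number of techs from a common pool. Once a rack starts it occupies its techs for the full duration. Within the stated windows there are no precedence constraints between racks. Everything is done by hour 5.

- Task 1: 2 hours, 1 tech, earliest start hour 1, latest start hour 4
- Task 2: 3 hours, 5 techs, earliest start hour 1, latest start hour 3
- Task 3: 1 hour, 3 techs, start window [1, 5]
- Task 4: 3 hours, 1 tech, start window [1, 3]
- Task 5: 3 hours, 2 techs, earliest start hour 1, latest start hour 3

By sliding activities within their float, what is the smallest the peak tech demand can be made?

8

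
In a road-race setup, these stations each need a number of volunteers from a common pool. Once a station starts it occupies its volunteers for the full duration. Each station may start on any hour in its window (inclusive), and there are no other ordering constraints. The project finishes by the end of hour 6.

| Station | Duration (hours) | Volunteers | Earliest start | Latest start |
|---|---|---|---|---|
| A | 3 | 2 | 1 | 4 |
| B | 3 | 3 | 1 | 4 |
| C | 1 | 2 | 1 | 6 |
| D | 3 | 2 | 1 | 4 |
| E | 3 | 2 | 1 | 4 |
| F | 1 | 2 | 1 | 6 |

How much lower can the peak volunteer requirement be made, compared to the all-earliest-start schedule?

7

Early-start peak: h1:13  h2:9  h3:9  h4:0  h5:0  h6:0 ⇒ 13.
Leveled (A@1, B@1, C@4, D@4, E@4, F@5): h1:5  h2:5  h3:5  h4:6  h5:6  h6:4 ⇒ 6.
Reduction 13 − 6 = 7.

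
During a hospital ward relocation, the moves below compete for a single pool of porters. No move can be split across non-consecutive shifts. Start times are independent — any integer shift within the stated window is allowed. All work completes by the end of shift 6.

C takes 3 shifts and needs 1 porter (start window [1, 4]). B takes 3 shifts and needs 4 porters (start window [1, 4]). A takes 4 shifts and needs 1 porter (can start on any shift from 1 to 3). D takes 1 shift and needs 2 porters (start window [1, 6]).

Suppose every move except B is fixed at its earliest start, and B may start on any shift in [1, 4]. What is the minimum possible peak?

B@1: s1:8  s2:6  s3:6  s4:1  s5:0  s6:0 → peak 8
B@2: s1:4  s2:6  s3:6  s4:5  s5:0  s6:0 → peak 6
B@3: s1:4  s2:2  s3:6  s4:5  s5:4  s6:0 → peak 6
B@4: s1:4  s2:2  s3:2  s4:5  s5:4  s6:4 → peak 5
Best is B@4, peak 5.

5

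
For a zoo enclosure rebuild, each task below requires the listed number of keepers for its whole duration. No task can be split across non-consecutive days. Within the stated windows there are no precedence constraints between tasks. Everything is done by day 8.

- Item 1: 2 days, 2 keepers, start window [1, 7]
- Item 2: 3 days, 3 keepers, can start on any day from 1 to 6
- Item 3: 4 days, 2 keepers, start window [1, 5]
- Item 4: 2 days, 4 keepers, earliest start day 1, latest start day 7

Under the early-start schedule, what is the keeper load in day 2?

11

At early start, day 2 has: Item 1, Item 2, Item 3, Item 4.
Demand: 2 + 3 + 2 + 4 = 11.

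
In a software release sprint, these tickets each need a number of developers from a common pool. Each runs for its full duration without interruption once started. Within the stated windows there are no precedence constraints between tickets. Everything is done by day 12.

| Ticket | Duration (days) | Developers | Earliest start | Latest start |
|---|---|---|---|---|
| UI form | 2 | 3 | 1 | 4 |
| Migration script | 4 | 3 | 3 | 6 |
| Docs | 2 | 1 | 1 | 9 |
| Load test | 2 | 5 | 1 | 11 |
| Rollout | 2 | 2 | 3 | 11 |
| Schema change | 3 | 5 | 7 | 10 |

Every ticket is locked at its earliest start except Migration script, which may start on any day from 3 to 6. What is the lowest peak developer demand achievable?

Migration script@3: d1:9  d2:9  d3:5  d4:5  d5:3  d6:3  d7:5  d8:5  d9:5  d10:0  d11:0  d12:0 → peak 9
Migration script@4: d1:9  d2:9  d3:2  d4:5  d5:3  d6:3  d7:8  d8:5  d9:5  d10:0  d11:0  d12:0 → peak 9
Migration script@5: d1:9  d2:9  d3:2  d4:2  d5:3  d6:3  d7:8  d8:8  d9:5  d10:0  d11:0  d12:0 → peak 9
Migration script@6: d1:9  d2:9  d3:2  d4:2  d5:0  d6:3  d7:8  d8:8  d9:8  d10:0  d11:0  d12:0 → peak 9
Best is Migration script@3, peak 9.

9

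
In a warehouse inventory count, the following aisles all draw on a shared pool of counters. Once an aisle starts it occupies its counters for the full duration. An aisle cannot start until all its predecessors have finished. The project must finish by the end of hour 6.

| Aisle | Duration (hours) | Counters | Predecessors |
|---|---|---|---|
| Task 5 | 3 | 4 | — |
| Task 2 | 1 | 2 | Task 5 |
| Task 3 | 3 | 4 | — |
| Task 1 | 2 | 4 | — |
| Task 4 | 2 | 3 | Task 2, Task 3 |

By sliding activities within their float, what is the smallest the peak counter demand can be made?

Early-start (Task 5@1, Task 2@4, Task 3@1, Task 1@1, Task 4@5) gives peak 12: h1:12  h2:12  h3:8  h4:2  h5:3  h6:3.
Shift Task 1→4.
Schedule Task 5@1, Task 2@4, Task 3@1, Task 1@4, Task 4@5: h1:8  h2:8  h3:8  h4:6  h5:7  h6:3 — peak 8.
No arrangement of the 10 feasible schedules does better.

8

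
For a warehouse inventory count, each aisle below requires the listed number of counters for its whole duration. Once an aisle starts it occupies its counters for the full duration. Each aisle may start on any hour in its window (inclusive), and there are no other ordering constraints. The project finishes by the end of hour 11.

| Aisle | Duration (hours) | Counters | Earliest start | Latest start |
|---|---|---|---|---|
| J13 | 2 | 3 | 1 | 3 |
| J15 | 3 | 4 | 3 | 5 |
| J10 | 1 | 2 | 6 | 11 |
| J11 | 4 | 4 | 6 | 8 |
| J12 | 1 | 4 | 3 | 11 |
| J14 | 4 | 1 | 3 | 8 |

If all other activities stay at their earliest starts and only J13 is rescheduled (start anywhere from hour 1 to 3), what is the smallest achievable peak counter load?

9

J13@1: h1:3  h2:3  h3:9  h4:5  h5:5  h6:7  h7:4  h8:4  h9:4  h10:0  h11:0 → peak 9
J13@2: h1:0  h2:3  h3:12  h4:5  h5:5  h6:7  h7:4  h8:4  h9:4  h10:0  h11:0 → peak 12
J13@3: h1:0  h2:0  h3:12  h4:8  h5:5  h6:7  h7:4  h8:4  h9:4  h10:0  h11:0 → peak 12
Best is J13@1, peak 9.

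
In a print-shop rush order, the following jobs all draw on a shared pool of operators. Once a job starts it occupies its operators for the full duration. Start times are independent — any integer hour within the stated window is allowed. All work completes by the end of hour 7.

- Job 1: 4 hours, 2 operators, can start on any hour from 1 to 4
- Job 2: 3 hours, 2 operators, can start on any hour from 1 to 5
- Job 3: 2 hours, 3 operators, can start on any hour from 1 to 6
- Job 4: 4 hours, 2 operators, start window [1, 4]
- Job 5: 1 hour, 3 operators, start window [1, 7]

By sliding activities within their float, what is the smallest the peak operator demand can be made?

5

Early-start (Job 1@1, Job 2@1, Job 3@1, Job 4@1, Job 5@1) gives peak 12: h1:12  h2:9  h3:6  h4:4  h5:0  h6:0  h7:0.
Shift Job 3→5, Job 4→4, Job 5→7.
Schedule Job 1@1, Job 2@1, Job 3@5, Job 4@4, Job 5@7: h1:4  h2:4  h3:4  h4:4  h5:5  h6:5  h7:5 — peak 5.
Total operator-hours = 31 over 7 hours ⇒ peak ≥ ⌈31/7⌉ = 5, so 5 is optimal.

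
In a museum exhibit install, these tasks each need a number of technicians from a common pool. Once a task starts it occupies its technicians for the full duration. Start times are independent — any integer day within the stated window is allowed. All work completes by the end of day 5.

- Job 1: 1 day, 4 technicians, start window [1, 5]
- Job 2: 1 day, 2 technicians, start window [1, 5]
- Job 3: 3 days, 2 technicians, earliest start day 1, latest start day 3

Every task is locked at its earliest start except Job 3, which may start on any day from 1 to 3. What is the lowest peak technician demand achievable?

6

Job 3@1: d1:8  d2:2  d3:2  d4:0  d5:0 → peak 8
Job 3@2: d1:6  d2:2  d3:2  d4:2  d5:0 → peak 6
Job 3@3: d1:6  d2:0  d3:2  d4:2  d5:2 → peak 6
Best is Job 3@2, peak 6.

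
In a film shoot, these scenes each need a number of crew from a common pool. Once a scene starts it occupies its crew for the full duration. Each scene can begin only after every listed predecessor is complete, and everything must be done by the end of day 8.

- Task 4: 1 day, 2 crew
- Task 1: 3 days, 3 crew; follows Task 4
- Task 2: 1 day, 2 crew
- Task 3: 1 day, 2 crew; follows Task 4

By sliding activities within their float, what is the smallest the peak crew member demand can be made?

3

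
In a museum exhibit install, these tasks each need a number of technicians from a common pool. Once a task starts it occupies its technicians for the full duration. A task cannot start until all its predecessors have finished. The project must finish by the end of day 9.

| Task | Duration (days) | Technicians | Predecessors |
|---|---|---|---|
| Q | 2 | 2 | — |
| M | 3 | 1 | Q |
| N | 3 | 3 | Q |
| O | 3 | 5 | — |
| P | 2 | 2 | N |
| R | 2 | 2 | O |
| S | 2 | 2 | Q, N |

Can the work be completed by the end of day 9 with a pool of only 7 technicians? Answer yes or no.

yes

Schedule Q@1, M@3, N@4, O@1, P@7, R@4, S@7: d1:7  d2:7  d3:6  d4:6  d5:6  d6:3  d7:4  d8:4  d9:0 — peak 7 ≤ 7.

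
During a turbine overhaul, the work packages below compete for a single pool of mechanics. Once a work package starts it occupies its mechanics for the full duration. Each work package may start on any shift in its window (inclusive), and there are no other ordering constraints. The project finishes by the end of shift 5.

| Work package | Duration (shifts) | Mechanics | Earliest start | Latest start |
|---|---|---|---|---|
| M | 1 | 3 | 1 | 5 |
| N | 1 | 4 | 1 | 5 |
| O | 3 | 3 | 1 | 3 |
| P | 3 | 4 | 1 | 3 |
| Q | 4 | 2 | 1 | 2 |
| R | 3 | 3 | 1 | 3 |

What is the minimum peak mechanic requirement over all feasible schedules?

12

Early-start (M@1, N@1, O@1, P@1, Q@1, R@1) gives peak 19: s1:19  s2:12  s3:12  s4:2  s5:0.
Shift P→2, R→2.
Schedule M@1, N@1, O@1, P@2, Q@1, R@2: s1:12  s2:12  s3:12  s4:9  s5:0 — peak 12.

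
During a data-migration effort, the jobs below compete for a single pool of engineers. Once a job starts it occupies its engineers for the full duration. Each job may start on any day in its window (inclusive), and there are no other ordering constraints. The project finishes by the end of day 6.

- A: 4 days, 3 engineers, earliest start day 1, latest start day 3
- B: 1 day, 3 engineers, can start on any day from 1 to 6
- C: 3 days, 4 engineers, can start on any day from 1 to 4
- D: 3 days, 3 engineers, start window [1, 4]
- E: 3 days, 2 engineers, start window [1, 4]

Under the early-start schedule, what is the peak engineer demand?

Early-start schedule: A@1, B@1, C@1, D@1, E@1.
Load per day: day 1: 15, day 2: 12, day 3: 12, day 4: 3, day 5: 0, day 6: 0.
Peak is 15.

15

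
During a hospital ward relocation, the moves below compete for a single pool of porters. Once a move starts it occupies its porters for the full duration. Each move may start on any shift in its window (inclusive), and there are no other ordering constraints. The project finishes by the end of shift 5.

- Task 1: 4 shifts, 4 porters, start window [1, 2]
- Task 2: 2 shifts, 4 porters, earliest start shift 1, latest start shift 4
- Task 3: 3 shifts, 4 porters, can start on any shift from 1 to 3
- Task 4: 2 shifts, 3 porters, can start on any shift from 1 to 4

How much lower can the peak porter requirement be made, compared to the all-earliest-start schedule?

Early-start peak: s1:15  s2:15  s3:8  s4:4  s5:0 ⇒ 15.
Leveled (Task 1@1, Task 2@1, Task 3@3, Task 4@1): s1:11  s2:11  s3:8  s4:8  s5:4 ⇒ 11.
Reduction 15 − 11 = 4.

4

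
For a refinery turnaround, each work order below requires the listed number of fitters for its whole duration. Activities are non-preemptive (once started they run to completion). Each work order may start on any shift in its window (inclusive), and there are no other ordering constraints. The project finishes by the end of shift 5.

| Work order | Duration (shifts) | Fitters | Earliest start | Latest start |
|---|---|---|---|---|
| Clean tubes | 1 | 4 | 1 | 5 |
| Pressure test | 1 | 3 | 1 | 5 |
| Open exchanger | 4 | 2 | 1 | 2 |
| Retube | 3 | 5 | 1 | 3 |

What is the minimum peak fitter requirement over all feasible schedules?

7

Early-start (Clean tubes@1, Pressure test@1, Open exchanger@1, Retube@1) gives peak 14: s1:14  s2:7  s3:7  s4:2  s5:0.
Shift Open exchanger→2, Retube→2.
Schedule Clean tubes@1, Pressure test@1, Open exchanger@2, Retube@2: s1:7  s2:7  s3:7  s4:7  s5:2 — peak 7.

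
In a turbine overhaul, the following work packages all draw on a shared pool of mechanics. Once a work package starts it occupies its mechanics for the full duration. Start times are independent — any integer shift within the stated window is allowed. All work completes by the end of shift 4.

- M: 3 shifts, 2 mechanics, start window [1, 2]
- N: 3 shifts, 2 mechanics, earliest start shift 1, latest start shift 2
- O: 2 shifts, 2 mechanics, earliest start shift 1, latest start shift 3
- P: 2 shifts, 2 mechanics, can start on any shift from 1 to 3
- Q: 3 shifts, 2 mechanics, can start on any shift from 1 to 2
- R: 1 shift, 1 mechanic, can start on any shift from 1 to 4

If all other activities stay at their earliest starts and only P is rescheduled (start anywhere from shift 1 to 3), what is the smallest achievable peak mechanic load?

P@1: s1:11  s2:10  s3:6  s4:0 → peak 11
P@2: s1:9  s2:10  s3:8  s4:0 → peak 10
P@3: s1:9  s2:8  s3:8  s4:2 → peak 9
Best is P@3, peak 9.

9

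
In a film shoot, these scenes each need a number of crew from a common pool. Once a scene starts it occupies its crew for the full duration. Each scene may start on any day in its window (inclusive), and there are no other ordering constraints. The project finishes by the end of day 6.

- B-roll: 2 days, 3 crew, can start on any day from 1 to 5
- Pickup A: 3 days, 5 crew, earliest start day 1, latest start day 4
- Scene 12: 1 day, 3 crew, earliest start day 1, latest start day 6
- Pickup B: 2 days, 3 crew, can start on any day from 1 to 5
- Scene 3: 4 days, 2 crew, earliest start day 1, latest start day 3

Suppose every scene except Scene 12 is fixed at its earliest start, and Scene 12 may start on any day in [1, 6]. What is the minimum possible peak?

Scene 12@1: d1:16  d2:13  d3:7  d4:2  d5:0  d6:0 → peak 16
Scene 12@2: d1:13  d2:16  d3:7  d4:2  d5:0  d6:0 → peak 16
Scene 12@3: d1:13  d2:13  d3:10  d4:2  d5:0  d6:0 → peak 13
Scene 12@4: d1:13  d2:13  d3:7  d4:5  d5:0  d6:0 → peak 13
Scene 12@5: d1:13  d2:13  d3:7  d4:2  d5:3  d6:0 → peak 13
Scene 12@6: d1:13  d2:13  d3:7  d4:2  d5:0  d6:3 → peak 13
Best is Scene 12@3, peak 13.

13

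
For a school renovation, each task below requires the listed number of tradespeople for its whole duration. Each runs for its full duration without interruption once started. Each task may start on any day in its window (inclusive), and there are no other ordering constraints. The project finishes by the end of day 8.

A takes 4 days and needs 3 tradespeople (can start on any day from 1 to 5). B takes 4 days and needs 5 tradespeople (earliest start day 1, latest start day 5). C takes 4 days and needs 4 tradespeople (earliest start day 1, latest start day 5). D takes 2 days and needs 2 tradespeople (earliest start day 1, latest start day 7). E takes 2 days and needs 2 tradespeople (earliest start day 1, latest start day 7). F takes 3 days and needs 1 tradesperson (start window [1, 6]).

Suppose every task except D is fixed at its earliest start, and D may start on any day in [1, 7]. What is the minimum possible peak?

15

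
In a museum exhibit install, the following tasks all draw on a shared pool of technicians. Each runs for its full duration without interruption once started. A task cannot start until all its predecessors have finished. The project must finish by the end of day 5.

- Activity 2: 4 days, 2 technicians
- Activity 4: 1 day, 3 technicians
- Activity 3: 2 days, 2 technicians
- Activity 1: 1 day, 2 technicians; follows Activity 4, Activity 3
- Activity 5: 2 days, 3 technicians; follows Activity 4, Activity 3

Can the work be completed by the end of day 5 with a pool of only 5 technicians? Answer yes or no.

Schedule Activity 2@1, Activity 4@1, Activity 3@2, Activity 1@5, Activity 5@4: d1:5  d2:4  d3:4  d4:5  d5:5 — peak 5 ≤ 5.

yes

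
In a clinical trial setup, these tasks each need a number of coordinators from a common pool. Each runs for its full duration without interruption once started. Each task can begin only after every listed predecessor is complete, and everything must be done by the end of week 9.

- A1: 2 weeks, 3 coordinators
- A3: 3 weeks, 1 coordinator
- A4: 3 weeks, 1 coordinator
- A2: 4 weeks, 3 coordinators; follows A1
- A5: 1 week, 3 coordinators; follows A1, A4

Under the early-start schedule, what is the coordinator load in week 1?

At early start, week 1 has: A1, A3, A4.
Demand: 3 + 1 + 1 = 5.

5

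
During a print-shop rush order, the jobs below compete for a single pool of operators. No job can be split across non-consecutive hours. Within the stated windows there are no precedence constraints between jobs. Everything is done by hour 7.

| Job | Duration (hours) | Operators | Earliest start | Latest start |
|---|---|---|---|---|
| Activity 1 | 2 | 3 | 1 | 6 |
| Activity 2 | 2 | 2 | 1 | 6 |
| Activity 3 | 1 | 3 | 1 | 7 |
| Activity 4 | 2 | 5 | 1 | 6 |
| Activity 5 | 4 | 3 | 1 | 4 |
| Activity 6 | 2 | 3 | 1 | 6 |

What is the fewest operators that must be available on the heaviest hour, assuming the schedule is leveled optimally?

Early-start (Activity 1@1, Activity 2@1, Activity 3@1, Activity 4@1, Activity 5@1, Activity 6@1) gives peak 19: h1:19  h2:16  h3:3  h4:3  h5:0  h6:0  h7:0.
Shift Activity 2→5, Activity 4→6, Activity 5→2, Activity 6→3.
Schedule Activity 1@1, Activity 2@5, Activity 3@1, Activity 4@6, Activity 5@2, Activity 6@3: h1:6  h2:6  h3:6  h4:6  h5:5  h6:7  h7:5 — peak 7.

7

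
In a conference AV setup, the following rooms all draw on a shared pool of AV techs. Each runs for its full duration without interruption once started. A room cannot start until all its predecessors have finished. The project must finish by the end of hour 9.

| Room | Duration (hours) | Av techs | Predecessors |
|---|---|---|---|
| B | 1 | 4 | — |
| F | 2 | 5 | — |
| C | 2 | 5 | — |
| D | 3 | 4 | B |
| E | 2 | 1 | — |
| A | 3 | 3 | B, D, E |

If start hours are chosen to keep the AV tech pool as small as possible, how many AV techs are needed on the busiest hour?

8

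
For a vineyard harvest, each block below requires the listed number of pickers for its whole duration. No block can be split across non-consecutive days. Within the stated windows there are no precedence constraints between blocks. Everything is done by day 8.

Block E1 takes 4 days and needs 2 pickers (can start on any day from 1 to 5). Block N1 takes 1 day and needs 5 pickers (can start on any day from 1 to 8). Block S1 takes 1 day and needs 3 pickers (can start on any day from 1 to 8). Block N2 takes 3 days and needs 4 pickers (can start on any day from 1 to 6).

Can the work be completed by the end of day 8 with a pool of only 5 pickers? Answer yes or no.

Schedule Block E1@1, Block N1@5, Block S1@1, Block N2@6: d1:5  d2:2  d3:2  d4:2  d5:5  d6:4  d7:4  d8:4 — peak 5 ≤ 5.

yes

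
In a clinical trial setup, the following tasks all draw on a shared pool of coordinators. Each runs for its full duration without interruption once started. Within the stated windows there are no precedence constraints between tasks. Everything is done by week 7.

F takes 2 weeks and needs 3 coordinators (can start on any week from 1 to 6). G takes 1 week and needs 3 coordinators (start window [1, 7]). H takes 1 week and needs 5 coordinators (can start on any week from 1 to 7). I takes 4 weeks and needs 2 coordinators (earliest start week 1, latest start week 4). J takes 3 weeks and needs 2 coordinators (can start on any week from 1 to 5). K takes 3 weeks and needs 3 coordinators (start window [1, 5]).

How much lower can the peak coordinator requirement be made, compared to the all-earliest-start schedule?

Early-start peak: w1:18  w2:10  w3:7  w4:2  w5:0  w6:0  w7:0 ⇒ 18.
Leveled (F@1, G@1, H@3, I@2, J@4, K@4): w1:6  w2:5  w3:7  w4:7  w5:7  w6:5  w7:0 ⇒ 7.
Reduction 18 − 7 = 11.

11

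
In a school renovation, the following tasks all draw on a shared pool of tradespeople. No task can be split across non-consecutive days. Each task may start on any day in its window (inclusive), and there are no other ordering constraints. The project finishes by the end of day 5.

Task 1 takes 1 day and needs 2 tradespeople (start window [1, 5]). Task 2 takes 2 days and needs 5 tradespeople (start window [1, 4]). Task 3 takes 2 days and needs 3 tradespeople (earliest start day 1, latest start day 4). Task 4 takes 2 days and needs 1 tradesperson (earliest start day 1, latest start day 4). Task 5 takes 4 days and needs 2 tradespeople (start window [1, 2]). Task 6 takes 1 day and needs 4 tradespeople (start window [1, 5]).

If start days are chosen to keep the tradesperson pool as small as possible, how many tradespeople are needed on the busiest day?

Early-start (Task 1@1, Task 2@1, Task 3@1, Task 4@1, Task 5@1, Task 6@1) gives peak 17: d1:17  d2:11  d3:2  d4:2  d5:0.
Shift Task 3→3, Task 4→3, Task 5→2, Task 6→5.
Schedule Task 1@1, Task 2@1, Task 3@3, Task 4@3, Task 5@2, Task 6@5: d1:7  d2:7  d3:6  d4:6  d5:6 — peak 7.
Total tradesperson-days = 32 over 5 days ⇒ peak ≥ ⌈32/5⌉ = 7, so 7 is optimal.

7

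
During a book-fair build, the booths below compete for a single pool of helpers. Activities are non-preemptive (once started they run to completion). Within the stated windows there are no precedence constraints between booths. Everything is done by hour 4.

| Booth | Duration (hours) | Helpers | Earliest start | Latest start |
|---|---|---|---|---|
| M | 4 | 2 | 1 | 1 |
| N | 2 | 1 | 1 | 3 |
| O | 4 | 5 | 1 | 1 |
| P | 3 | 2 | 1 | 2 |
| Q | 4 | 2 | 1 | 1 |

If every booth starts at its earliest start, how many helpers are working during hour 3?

11

At early start, hour 3 has: M, O, P, Q.
Demand: 2 + 5 + 2 + 2 = 11.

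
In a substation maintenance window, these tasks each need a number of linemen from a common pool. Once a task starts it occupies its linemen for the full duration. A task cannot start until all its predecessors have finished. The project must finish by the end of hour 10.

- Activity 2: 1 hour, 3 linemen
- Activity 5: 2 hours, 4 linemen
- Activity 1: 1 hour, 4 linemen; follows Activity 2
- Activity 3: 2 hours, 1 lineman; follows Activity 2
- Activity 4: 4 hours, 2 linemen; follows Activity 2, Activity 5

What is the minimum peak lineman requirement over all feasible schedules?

4

Early-start (Activity 2@1, Activity 5@1, Activity 1@2, Activity 3@2, Activity 4@3) gives peak 9: h1:7  h2:9  h3:3  h4:2  h5:2  h6:2  h7:0  h8:0  h9:0  h10:0.
Shift Activity 5→2, Activity 1→4, Activity 3→5, Activity 4→5.
Schedule Activity 2@1, Activity 5@2, Activity 1@4, Activity 3@5, Activity 4@5: h1:3  h2:4  h3:4  h4:4  h5:3  h6:3  h7:2  h8:2  h9:0  h10:0 — peak 4.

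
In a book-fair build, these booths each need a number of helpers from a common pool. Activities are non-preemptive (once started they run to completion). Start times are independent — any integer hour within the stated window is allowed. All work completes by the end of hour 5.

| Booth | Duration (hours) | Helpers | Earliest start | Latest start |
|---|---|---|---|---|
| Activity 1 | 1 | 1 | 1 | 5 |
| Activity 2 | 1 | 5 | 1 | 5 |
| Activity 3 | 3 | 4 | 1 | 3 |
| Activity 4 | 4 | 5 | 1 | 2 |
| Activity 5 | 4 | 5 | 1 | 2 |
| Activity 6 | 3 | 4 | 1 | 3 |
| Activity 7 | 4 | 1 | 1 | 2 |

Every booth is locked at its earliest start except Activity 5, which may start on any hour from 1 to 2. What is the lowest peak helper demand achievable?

20

Activity 5@1: h1:25  h2:19  h3:19  h4:11  h5:0 → peak 25
Activity 5@2: h1:20  h2:19  h3:19  h4:11  h5:5 → peak 20
Best is Activity 5@2, peak 20.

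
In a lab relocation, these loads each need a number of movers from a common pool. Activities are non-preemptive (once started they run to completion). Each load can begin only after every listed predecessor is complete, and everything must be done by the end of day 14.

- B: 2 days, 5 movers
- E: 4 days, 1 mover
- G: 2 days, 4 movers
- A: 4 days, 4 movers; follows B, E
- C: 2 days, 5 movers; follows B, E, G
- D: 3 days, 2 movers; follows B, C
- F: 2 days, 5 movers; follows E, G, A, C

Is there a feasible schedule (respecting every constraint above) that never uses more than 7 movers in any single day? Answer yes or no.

yes

Schedule B@1, E@1, G@3, A@7, C@5, D@7, F@11: d1:6  d2:6  d3:5  d4:5  d5:5  d6:5  d7:6  d8:6  d9:6  d10:4  d11:5  d12:5  d13:0  d14:0 — peak 6 ≤ 7.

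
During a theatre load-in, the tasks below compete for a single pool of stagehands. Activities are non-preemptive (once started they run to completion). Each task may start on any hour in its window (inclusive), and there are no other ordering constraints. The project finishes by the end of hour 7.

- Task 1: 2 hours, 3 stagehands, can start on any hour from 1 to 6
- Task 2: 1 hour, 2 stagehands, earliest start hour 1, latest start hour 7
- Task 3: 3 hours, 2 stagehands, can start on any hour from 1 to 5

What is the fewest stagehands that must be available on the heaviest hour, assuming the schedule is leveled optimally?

3

Early-start (Task 1@1, Task 2@1, Task 3@1) gives peak 7: h1:7  h2:5  h3:2  h4:0  h5:0  h6:0  h7:0.
Shift Task 2→3, Task 3→4.
Schedule Task 1@1, Task 2@3, Task 3@4: h1:3  h2:3  h3:2  h4:2  h5:2  h6:2  h7:0 — peak 3.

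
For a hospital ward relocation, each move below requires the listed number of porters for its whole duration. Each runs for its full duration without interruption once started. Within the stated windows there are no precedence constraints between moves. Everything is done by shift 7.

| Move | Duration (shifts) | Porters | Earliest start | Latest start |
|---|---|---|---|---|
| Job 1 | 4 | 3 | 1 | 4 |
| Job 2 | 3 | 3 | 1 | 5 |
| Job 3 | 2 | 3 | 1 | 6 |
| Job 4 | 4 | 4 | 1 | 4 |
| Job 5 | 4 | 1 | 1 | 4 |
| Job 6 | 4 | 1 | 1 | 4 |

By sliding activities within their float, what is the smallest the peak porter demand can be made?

9

Early-start (Job 1@1, Job 2@1, Job 3@1, Job 4@1, Job 5@1, Job 6@1) gives peak 15: s1:15  s2:15  s3:12  s4:9  s5:0  s6:0  s7:0.
Shift Job 4→4, Job 5→3, Job 6→3.
Schedule Job 1@1, Job 2@1, Job 3@1, Job 4@4, Job 5@3, Job 6@3: s1:9  s2:9  s3:8  s4:9  s5:6  s6:6  s7:4 — peak 9.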